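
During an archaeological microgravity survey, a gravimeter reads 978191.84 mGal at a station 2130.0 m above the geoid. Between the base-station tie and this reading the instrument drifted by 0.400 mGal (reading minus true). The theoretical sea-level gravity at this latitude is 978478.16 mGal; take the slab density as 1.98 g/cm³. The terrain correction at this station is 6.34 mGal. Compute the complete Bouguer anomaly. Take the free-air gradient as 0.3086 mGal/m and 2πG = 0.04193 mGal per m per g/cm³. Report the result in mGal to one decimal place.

200.1

Drift-corrected reading = 978191.84 − (0.400) = 978191.440 mGal
Free-air correction = 0.3086 × 2130.0 = 657.32 mGal
Free-air anomaly = 978191.440 − 978478.16 + (657.32) = 370.600 mGal
Bouguer slab correction = 0.04193 × 1.98 × 2130.0 = 176.84 mGal
Simple Bouguer anomaly = 370.600 − (176.84) = 193.760 mGal
Complete Bouguer anomaly = 193.760 + 6.34 = 200.100 mGal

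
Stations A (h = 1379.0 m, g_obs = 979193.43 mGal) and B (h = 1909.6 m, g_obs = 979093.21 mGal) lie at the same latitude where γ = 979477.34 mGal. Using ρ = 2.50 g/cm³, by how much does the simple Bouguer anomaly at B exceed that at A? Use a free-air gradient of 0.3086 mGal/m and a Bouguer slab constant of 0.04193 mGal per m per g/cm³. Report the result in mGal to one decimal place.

7.9

Δg_SB(A) = 979193.43 − 979477.34 + 0.3086×1379.0 − 0.04193×2.50×1379.0 = -2.90 mGal
Δg_SB(B) = 979093.21 − 979477.34 + 0.3086×1909.6 − 0.04193×2.50×1909.6 = 5.00 mGal
Difference = 5.00 − (-2.90) = 7.90 mGal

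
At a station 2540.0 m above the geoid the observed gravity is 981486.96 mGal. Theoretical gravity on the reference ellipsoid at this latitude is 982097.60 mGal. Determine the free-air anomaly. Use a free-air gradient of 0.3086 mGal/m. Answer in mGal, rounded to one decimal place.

Free-air correction = 0.3086 × 2540.0 = 783.84 mGal
Free-air anomaly = 981486.96 − 982097.60 + (783.84) = 173.20 mGal

173.2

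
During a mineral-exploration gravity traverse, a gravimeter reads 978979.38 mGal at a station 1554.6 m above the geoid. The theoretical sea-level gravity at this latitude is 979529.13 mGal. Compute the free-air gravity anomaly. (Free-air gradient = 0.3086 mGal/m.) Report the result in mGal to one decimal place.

-70.0

Free-air correction = 0.3086 × 1554.6 = 479.75 mGal
Free-air anomaly = 978979.38 − 979529.13 + (479.75) = -70.00 mGal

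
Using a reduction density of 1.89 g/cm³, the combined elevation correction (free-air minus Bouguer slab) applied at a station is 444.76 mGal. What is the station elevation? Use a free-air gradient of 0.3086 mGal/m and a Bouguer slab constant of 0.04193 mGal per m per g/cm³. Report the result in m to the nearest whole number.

1939

Combined gradient = 0.3086 − 0.04193 × 1.89 = 0.2293523 mGal/m
h = 444.76 / 0.2293523 = 1939.20 m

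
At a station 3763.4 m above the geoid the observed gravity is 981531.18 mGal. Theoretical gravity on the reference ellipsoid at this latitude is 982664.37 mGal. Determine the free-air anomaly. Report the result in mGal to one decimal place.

Free-air correction = 0.3086 × 3763.4 = 1161.39 mGal
Free-air anomaly = 981531.18 − 982664.37 + (1161.39) = 28.20 mGal

28.2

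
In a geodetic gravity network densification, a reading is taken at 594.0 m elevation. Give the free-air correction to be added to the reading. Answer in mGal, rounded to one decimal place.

183.3

Free-air correction = 0.3086 × 594.0 = 183.3 mGal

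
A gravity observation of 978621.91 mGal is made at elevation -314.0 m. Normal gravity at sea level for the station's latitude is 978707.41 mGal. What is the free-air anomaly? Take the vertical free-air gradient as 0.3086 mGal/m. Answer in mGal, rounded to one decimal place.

Free-air correction = 0.3086 × -314.0 = -96.90 mGal
Free-air anomaly = 978621.91 − 978707.41 + (-96.90) = -182.40 mGal

-182.4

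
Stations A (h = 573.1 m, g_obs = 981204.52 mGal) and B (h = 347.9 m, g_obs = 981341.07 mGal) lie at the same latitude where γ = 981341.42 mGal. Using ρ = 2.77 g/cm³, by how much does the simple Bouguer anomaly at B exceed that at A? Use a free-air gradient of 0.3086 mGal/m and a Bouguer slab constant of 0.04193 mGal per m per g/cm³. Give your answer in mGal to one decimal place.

93.2

Δg_SB(A) = 981204.52 − 981341.42 + 0.3086×573.1 − 0.04193×2.77×573.1 = -26.60 mGal
Δg_SB(B) = 981341.07 − 981341.42 + 0.3086×347.9 − 0.04193×2.77×347.9 = 66.60 mGal
Difference = 66.60 − (-26.60) = 93.20 mGal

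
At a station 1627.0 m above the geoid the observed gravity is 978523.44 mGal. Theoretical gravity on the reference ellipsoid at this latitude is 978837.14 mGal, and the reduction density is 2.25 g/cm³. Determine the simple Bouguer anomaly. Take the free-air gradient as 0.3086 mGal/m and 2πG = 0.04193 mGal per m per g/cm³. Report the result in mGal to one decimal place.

Free-air correction = 0.3086 × 1627.0 = 502.09 mGal
Free-air anomaly = 978523.44 − 978837.14 + (502.09) = 188.39 mGal
Bouguer slab correction = 0.04193 × 2.25 × 1627.0 = 153.50 mGal
Simple Bouguer anomaly = 188.39 − (153.50) = 34.89 mGal

34.9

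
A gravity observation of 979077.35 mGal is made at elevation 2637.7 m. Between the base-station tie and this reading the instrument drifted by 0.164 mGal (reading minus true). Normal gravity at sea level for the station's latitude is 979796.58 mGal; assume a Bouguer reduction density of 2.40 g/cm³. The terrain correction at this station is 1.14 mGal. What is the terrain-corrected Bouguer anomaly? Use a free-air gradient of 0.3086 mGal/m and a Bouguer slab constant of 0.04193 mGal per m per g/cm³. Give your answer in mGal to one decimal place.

-169.7

Drift-corrected reading = 979077.35 − (0.164) = 979077.186 mGal
Free-air correction = 0.3086 × 2637.7 = 813.99 mGal
Free-air anomaly = 979077.186 − 979796.58 + (813.99) = 94.596 mGal
Bouguer slab correction = 0.04193 × 2.40 × 2637.7 = 265.44 mGal
Simple Bouguer anomaly = 94.596 − (265.44) = -170.844 mGal
Complete Bouguer anomaly = -170.844 + 1.14 = -169.704 mGal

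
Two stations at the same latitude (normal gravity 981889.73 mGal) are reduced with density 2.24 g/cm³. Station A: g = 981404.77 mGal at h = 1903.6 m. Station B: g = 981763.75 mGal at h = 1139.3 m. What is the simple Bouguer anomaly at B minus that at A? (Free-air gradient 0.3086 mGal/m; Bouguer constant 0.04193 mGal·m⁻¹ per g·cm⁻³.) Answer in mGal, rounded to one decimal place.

194.9

Δg_SB(A) = 981404.77 − 981889.73 + 0.3086×1903.6 − 0.04193×2.24×1903.6 = -76.30 mGal
Δg_SB(B) = 981763.75 − 981889.73 + 0.3086×1139.3 − 0.04193×2.24×1139.3 = 118.60 mGal
Difference = 118.60 − (-76.30) = 194.90 mGal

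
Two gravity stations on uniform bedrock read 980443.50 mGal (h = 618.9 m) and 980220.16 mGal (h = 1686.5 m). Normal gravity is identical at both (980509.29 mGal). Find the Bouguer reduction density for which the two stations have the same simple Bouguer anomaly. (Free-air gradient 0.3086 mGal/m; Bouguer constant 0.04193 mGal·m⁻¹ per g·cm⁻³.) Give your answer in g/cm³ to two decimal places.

Δg_obs = 980220.16 − 980443.50 = -223.34 mGal over Δh = 1686.5 − 618.9 = 1067.6 m
Equal Bouguer anomalies ⇒ Δg_obs + (0.3086 − 0.04193ρ)·Δh = 0
0.3086 − 0.04193ρ = −Δg_obs/Δh = 0.20920
ρ = (0.3086 − 0.20920) / 0.04193 = 2.37 g/cm³

2.37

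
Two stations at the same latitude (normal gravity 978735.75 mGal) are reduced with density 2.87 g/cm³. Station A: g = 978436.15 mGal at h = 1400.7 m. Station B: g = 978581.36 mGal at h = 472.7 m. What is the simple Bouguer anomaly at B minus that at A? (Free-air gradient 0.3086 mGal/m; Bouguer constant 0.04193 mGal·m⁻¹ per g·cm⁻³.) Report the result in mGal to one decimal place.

-29.5

Δg_SB(A) = 978436.15 − 978735.75 + 0.3086×1400.7 − 0.04193×2.87×1400.7 = -35.90 mGal
Δg_SB(B) = 978581.36 − 978735.75 + 0.3086×472.7 − 0.04193×2.87×472.7 = -65.40 mGal
Difference = -65.40 − (-35.90) = -29.50 mGal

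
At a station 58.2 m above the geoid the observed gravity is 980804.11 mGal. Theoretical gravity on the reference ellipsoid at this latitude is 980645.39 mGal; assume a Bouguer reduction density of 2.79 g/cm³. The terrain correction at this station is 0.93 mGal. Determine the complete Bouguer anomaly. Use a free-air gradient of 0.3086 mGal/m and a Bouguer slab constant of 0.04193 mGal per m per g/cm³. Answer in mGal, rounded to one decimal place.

Free-air correction = 0.3086 × 58.2 = 17.96 mGal
Free-air anomaly = 980804.11 − 980645.39 + (17.96) = 176.68 mGal
Bouguer slab correction = 0.04193 × 2.79 × 58.2 = 6.81 mGal
Simple Bouguer anomaly = 176.68 − (6.81) = 169.87 mGal
Complete Bouguer anomaly = 169.87 + 0.93 = 170.80 mGal

170.8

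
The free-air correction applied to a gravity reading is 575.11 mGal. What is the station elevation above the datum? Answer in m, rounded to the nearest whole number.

1864

h = 575.11 / 0.3086 = 1863.61 m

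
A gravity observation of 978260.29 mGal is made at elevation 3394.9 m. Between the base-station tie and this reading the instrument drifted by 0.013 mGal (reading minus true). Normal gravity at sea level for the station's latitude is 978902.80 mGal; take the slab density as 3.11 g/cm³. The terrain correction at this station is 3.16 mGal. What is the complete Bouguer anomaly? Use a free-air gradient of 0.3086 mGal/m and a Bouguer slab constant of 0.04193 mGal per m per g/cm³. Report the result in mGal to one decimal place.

-34.4

Drift-corrected reading = 978260.29 − (0.013) = 978260.277 mGal
Free-air correction = 0.3086 × 3394.9 = 1047.67 mGal
Free-air anomaly = 978260.277 − 978902.80 + (1047.67) = 405.147 mGal
Bouguer slab correction = 0.04193 × 3.11 × 3394.9 = 442.70 mGal
Simple Bouguer anomaly = 405.147 − (442.70) = -37.553 mGal
Complete Bouguer anomaly = -37.553 + 3.16 = -34.393 mGal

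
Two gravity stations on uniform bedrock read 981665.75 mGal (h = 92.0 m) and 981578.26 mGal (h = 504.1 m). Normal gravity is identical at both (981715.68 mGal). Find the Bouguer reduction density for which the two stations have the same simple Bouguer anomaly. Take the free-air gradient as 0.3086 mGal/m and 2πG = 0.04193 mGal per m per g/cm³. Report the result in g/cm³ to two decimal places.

2.30

Δg_obs = 981578.26 − 981665.75 = -87.49 mGal over Δh = 504.1 − 92.0 = 412.1 m
Equal Bouguer anomalies ⇒ Δg_obs + (0.3086 − 0.04193ρ)·Δh = 0
0.3086 − 0.04193ρ = −Δg_obs/Δh = 0.21230
ρ = (0.3086 − 0.21230) / 0.04193 = 2.30 g/cm³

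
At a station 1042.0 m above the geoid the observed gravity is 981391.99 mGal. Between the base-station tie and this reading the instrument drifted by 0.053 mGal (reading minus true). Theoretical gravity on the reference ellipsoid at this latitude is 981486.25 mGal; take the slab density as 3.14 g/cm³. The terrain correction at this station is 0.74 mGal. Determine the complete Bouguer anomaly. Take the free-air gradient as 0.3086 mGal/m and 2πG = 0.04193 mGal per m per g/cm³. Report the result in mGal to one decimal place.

Drift-corrected reading = 981391.99 − (0.053) = 981391.937 mGal
Free-air correction = 0.3086 × 1042.0 = 321.56 mGal
Free-air anomaly = 981391.937 − 981486.25 + (321.56) = 227.247 mGal
Bouguer slab correction = 0.04193 × 3.14 × 1042.0 = 137.19 mGal
Simple Bouguer anomaly = 227.247 − (137.19) = 90.057 mGal
Complete Bouguer anomaly = 90.057 + 0.74 = 90.797 mGal

90.8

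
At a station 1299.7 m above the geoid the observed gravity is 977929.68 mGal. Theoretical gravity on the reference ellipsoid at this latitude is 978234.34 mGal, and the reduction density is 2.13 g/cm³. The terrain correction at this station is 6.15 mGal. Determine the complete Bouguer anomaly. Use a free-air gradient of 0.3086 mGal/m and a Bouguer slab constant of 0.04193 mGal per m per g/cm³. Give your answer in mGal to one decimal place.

-13.5

Free-air correction = 0.3086 × 1299.7 = 401.09 mGal
Free-air anomaly = 977929.68 − 978234.34 + (401.09) = 96.43 mGal
Bouguer slab correction = 0.04193 × 2.13 × 1299.7 = 116.08 mGal
Simple Bouguer anomaly = 96.43 − (116.08) = -19.65 mGal
Complete Bouguer anomaly = -19.65 + 6.15 = -13.50 mGal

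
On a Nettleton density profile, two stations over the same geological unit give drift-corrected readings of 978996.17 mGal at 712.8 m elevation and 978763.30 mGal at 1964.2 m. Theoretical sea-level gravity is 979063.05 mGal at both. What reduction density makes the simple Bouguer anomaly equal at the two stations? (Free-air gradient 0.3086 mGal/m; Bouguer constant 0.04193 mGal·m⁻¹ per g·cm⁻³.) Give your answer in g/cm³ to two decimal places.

2.92

Δg_obs = 978763.30 − 978996.17 = -232.87 mGal over Δh = 1964.2 − 712.8 = 1251.4 m
Equal Bouguer anomalies ⇒ Δg_obs + (0.3086 − 0.04193ρ)·Δh = 0
0.3086 − 0.04193ρ = −Δg_obs/Δh = 0.18609
ρ = (0.3086 − 0.18609) / 0.04193 = 2.92 g/cm³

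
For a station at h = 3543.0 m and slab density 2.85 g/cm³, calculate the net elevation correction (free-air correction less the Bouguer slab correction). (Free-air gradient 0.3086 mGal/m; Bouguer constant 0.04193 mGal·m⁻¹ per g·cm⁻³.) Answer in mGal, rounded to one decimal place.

670.0

Combined gradient = 0.3086 − 0.04193 × 2.85 = 0.1890995 mGal/m
Combined elevation correction = 0.1890995 × 3543.0 = 670.0 mGal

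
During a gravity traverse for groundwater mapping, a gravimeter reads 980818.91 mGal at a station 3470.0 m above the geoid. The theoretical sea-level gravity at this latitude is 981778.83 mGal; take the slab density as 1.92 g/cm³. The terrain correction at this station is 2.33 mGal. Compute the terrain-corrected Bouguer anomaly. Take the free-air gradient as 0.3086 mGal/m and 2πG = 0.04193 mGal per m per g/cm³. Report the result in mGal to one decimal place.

Free-air correction = 0.3086 × 3470.0 = 1070.84 mGal
Free-air anomaly = 980818.91 − 981778.83 + (1070.84) = 110.92 mGal
Bouguer slab correction = 0.04193 × 1.92 × 3470.0 = 279.35 mGal
Simple Bouguer anomaly = 110.92 − (279.35) = -168.43 mGal
Complete Bouguer anomaly = -168.43 + 2.33 = -166.10 mGal

-166.1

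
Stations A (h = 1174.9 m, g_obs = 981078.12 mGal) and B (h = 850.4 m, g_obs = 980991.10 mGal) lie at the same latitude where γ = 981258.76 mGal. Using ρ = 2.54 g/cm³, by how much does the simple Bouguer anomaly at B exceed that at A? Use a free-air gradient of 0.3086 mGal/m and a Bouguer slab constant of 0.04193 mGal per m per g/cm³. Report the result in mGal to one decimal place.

-152.6

Δg_SB(A) = 981078.12 − 981258.76 + 0.3086×1174.9 − 0.04193×2.54×1174.9 = 56.80 mGal
Δg_SB(B) = 980991.10 − 981258.76 + 0.3086×850.4 − 0.04193×2.54×850.4 = -95.80 mGal
Difference = -95.80 − (56.80) = -152.60 mGal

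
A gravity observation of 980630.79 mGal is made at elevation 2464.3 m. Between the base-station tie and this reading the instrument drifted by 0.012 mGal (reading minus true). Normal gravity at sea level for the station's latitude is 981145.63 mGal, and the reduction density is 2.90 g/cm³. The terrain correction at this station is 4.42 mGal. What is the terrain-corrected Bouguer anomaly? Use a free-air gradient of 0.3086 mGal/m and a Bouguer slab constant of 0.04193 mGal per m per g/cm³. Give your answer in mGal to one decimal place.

-49.6

Drift-corrected reading = 980630.79 − (0.012) = 980630.778 mGal
Free-air correction = 0.3086 × 2464.3 = 760.48 mGal
Free-air anomaly = 980630.778 − 981145.63 + (760.48) = 245.628 mGal
Bouguer slab correction = 0.04193 × 2.90 × 2464.3 = 299.65 mGal
Simple Bouguer anomaly = 245.628 − (299.65) = -54.022 mGal
Complete Bouguer anomaly = -54.022 + 4.42 = -49.602 mGal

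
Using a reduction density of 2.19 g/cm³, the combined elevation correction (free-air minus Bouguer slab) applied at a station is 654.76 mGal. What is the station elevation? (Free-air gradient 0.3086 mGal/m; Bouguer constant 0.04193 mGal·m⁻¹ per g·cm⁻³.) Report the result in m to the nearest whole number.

3020

Combined gradient = 0.3086 − 0.04193 × 2.19 = 0.2167733 mGal/m
h = 654.76 / 0.2167733 = 3020.48 m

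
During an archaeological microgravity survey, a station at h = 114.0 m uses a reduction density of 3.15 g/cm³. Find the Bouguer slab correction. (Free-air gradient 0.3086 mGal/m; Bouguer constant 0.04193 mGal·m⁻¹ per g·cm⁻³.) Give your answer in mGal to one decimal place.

Bouguer slab correction = 0.04193 × 3.15 × 114.0 = 15.1 mGal

15.1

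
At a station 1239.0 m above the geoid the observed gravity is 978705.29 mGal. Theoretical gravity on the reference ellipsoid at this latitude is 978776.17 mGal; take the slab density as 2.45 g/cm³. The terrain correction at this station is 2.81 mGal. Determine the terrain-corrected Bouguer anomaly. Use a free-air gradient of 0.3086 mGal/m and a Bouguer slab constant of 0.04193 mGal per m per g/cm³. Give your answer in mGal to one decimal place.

187.0

Free-air correction = 0.3086 × 1239.0 = 382.36 mGal
Free-air anomaly = 978705.29 − 978776.17 + (382.36) = 311.48 mGal
Bouguer slab correction = 0.04193 × 2.45 × 1239.0 = 127.28 mGal
Simple Bouguer anomaly = 311.48 − (127.28) = 184.20 mGal
Complete Bouguer anomaly = 184.20 + 2.81 = 187.01 mGal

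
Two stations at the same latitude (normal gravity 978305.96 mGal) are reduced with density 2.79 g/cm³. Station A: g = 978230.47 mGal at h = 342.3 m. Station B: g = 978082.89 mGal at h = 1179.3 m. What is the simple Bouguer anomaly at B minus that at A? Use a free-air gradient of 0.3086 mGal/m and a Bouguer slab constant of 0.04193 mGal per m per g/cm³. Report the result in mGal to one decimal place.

12.8

Δg_SB(A) = 978230.47 − 978305.96 + 0.3086×342.3 − 0.04193×2.79×342.3 = -9.90 mGal
Δg_SB(B) = 978082.89 − 978305.96 + 0.3086×1179.3 − 0.04193×2.79×1179.3 = 2.90 mGal
Difference = 2.90 − (-9.90) = 12.80 mGal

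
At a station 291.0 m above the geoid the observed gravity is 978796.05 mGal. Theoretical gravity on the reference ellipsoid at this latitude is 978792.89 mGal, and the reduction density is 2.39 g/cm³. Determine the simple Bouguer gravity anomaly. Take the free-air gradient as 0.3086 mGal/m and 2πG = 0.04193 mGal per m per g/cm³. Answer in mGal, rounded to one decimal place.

63.8

Free-air correction = 0.3086 × 291.0 = 89.80 mGal
Free-air anomaly = 978796.05 − 978792.89 + (89.80) = 92.96 mGal
Bouguer slab correction = 0.04193 × 2.39 × 291.0 = 29.16 mGal
Simple Bouguer anomaly = 92.96 − (29.16) = 63.80 mGal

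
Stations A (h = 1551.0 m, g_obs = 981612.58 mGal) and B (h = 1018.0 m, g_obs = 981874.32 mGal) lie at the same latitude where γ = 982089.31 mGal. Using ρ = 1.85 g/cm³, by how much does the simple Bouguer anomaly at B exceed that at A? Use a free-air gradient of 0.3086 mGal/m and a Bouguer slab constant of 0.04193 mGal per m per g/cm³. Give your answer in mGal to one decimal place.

Δg_SB(A) = 981612.58 − 982089.31 + 0.3086×1551.0 − 0.04193×1.85×1551.0 = -118.40 mGal
Δg_SB(B) = 981874.32 − 982089.31 + 0.3086×1018.0 − 0.04193×1.85×1018.0 = 20.20 mGal
Difference = 20.20 − (-118.40) = 138.60 mGal

138.6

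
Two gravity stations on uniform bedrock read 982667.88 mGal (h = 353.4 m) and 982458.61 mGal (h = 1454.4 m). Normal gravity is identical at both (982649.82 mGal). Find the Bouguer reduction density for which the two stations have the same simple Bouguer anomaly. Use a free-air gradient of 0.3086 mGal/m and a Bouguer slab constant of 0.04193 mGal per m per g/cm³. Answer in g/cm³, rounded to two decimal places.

Δg_obs = 982458.61 − 982667.88 = -209.27 mGal over Δh = 1454.4 − 353.4 = 1101.0 m
Equal Bouguer anomalies ⇒ Δg_obs + (0.3086 − 0.04193ρ)·Δh = 0
0.3086 − 0.04193ρ = −Δg_obs/Δh = 0.19007
ρ = (0.3086 − 0.19007) / 0.04193 = 2.83 g/cm³

2.83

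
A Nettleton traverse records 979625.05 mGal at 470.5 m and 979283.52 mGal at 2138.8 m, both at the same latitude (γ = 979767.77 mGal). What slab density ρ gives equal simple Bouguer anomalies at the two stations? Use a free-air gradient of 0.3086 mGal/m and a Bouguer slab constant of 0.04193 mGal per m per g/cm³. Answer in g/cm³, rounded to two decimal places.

2.48

Δg_obs = 979283.52 − 979625.05 = -341.53 mGal over Δh = 2138.8 − 470.5 = 1668.3 m
Equal Bouguer anomalies ⇒ Δg_obs + (0.3086 − 0.04193ρ)·Δh = 0
0.3086 − 0.04193ρ = −Δg_obs/Δh = 0.20472
ρ = (0.3086 − 0.20472) / 0.04193 = 2.48 g/cm³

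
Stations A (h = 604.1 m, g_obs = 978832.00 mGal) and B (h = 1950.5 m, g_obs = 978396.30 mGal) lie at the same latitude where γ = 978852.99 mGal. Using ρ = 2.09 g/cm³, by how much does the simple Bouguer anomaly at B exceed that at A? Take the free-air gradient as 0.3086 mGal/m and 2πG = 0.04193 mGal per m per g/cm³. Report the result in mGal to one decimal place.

-138.2

Δg_SB(A) = 978832.00 − 978852.99 + 0.3086×604.1 − 0.04193×2.09×604.1 = 112.50 mGal
Δg_SB(B) = 978396.30 − 978852.99 + 0.3086×1950.5 − 0.04193×2.09×1950.5 = -25.70 mGal
Difference = -25.70 − (112.50) = -138.20 mGal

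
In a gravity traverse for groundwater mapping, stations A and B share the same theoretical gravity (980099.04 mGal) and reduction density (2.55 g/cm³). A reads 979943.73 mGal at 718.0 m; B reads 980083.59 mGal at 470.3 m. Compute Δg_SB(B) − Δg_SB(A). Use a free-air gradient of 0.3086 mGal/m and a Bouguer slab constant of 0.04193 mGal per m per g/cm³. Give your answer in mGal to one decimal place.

Δg_SB(A) = 979943.73 − 980099.04 + 0.3086×718.0 − 0.04193×2.55×718.0 = -10.50 mGal
Δg_SB(B) = 980083.59 − 980099.04 + 0.3086×470.3 − 0.04193×2.55×470.3 = 79.40 mGal
Difference = 79.40 − (-10.50) = 89.90 mGal

89.9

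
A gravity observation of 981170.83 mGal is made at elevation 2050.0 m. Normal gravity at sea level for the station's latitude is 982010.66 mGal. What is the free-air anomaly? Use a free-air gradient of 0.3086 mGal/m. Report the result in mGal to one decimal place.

-207.2

Free-air correction = 0.3086 × 2050.0 = 632.63 mGal
Free-air anomaly = 981170.83 − 982010.66 + (632.63) = -207.20 mGal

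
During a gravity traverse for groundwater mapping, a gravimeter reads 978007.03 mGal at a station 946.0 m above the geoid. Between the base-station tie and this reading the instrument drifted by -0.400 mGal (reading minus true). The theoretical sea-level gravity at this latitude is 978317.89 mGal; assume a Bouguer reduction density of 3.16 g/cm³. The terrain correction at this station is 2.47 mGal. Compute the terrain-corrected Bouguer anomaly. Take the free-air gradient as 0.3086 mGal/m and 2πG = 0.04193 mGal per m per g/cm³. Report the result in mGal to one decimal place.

Drift-corrected reading = 978007.03 − (-0.400) = 978007.430 mGal
Free-air correction = 0.3086 × 946.0 = 291.94 mGal
Free-air anomaly = 978007.430 − 978317.89 + (291.94) = -18.520 mGal
Bouguer slab correction = 0.04193 × 3.16 × 946.0 = 125.34 mGal
Simple Bouguer anomaly = -18.520 − (125.34) = -143.860 mGal
Complete Bouguer anomaly = -143.860 + 2.47 = -141.390 mGal

-141.4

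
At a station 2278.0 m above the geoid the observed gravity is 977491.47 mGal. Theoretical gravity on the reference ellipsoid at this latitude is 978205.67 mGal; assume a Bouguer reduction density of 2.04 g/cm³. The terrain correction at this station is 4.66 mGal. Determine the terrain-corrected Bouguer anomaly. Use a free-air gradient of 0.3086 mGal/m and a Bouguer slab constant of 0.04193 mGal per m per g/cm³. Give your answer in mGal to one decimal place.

-201.4

Free-air correction = 0.3086 × 2278.0 = 702.99 mGal
Free-air anomaly = 977491.47 − 978205.67 + (702.99) = -11.21 mGal
Bouguer slab correction = 0.04193 × 2.04 × 2278.0 = 194.85 mGal
Simple Bouguer anomaly = -11.21 − (194.85) = -206.06 mGal
Complete Bouguer anomaly = -206.06 + 4.66 = -201.40 mGal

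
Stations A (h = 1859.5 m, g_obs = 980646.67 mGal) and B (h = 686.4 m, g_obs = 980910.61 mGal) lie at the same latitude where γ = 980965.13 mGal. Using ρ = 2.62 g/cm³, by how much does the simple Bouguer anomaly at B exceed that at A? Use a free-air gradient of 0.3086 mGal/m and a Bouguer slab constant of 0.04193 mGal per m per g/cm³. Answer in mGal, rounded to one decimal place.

Δg_SB(A) = 980646.67 − 980965.13 + 0.3086×1859.5 − 0.04193×2.62×1859.5 = 51.10 mGal
Δg_SB(B) = 980910.61 − 980965.13 + 0.3086×686.4 − 0.04193×2.62×686.4 = 81.90 mGal
Difference = 81.90 − (51.10) = 30.80 mGal

30.8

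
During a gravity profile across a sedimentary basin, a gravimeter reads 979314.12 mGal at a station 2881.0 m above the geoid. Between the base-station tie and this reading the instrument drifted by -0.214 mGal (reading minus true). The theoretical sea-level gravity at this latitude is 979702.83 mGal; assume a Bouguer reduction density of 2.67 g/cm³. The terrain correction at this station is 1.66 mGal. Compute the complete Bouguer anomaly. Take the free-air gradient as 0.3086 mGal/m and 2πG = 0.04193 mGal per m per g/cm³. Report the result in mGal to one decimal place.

179.7

Drift-corrected reading = 979314.12 − (-0.214) = 979314.334 mGal
Free-air correction = 0.3086 × 2881.0 = 889.08 mGal
Free-air anomaly = 979314.334 − 979702.83 + (889.08) = 500.584 mGal
Bouguer slab correction = 0.04193 × 2.67 × 2881.0 = 322.54 mGal
Simple Bouguer anomaly = 500.584 − (322.54) = 178.044 mGal
Complete Bouguer anomaly = 178.044 + 1.66 = 179.704 mGal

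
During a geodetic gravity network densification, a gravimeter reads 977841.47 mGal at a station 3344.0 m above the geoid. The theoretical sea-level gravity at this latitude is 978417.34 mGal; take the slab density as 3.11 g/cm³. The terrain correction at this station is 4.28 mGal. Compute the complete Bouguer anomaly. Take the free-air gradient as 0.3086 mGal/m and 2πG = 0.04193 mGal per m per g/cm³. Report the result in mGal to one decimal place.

Free-air correction = 0.3086 × 3344.0 = 1031.96 mGal
Free-air anomaly = 977841.47 − 978417.34 + (1031.96) = 456.09 mGal
Bouguer slab correction = 0.04193 × 3.11 × 3344.0 = 436.07 mGal
Simple Bouguer anomaly = 456.09 − (436.07) = 20.02 mGal
Complete Bouguer anomaly = 20.02 + 4.28 = 24.30 mGal

24.3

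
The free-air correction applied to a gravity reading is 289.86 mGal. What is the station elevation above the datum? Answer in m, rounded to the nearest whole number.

h = 289.86 / 0.3086 = 939.27 m

939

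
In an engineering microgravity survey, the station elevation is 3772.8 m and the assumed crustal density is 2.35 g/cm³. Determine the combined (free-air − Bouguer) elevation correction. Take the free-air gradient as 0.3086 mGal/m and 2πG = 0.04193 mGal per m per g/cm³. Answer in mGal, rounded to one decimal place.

792.5

Combined gradient = 0.3086 − 0.04193 × 2.35 = 0.2100645 mGal/m
Combined elevation correction = 0.2100645 × 3772.8 = 792.5 mGal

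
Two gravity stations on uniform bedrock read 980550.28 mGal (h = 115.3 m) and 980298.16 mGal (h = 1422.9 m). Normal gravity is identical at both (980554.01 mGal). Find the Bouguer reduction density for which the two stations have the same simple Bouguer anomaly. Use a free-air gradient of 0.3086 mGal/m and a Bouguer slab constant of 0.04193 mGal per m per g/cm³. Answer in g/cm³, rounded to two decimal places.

2.76

Δg_obs = 980298.16 − 980550.28 = -252.12 mGal over Δh = 1422.9 − 115.3 = 1307.6 m
Equal Bouguer anomalies ⇒ Δg_obs + (0.3086 − 0.04193ρ)·Δh = 0
0.3086 − 0.04193ρ = −Δg_obs/Δh = 0.19281
ρ = (0.3086 − 0.19281) / 0.04193 = 2.76 g/cm³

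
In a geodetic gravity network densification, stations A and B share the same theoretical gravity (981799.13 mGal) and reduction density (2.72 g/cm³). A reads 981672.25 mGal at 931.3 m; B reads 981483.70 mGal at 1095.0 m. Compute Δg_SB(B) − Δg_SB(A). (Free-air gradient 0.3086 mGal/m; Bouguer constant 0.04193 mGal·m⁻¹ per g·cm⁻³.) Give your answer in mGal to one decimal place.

-156.7

Δg_SB(A) = 981672.25 − 981799.13 + 0.3086×931.3 − 0.04193×2.72×931.3 = 54.30 mGal
Δg_SB(B) = 981483.70 − 981799.13 + 0.3086×1095.0 − 0.04193×2.72×1095.0 = -102.40 mGal
Difference = -102.40 − (54.30) = -156.70 mGal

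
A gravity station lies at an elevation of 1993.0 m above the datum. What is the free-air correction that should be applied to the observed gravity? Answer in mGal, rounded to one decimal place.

Free-air correction = 0.3086 × 1993.0 = 615.0 mGal

615.0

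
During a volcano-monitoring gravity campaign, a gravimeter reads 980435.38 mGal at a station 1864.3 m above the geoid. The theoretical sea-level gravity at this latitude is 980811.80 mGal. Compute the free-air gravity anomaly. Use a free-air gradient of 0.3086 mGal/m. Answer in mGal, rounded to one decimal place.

198.9

Free-air correction = 0.3086 × 1864.3 = 575.32 mGal
Free-air anomaly = 980435.38 − 980811.80 + (575.32) = 198.90 mGal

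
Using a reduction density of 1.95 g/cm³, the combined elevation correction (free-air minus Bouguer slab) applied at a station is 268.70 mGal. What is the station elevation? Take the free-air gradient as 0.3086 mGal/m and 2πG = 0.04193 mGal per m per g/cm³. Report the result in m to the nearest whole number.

Combined gradient = 0.3086 − 0.04193 × 1.95 = 0.2268365 mGal/m
h = 268.70 / 0.2268365 = 1184.55 m

1185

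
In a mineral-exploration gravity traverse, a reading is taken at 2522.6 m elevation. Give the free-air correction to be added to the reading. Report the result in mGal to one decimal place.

778.5

Free-air correction = 0.3086 × 2522.6 = 778.5 mGal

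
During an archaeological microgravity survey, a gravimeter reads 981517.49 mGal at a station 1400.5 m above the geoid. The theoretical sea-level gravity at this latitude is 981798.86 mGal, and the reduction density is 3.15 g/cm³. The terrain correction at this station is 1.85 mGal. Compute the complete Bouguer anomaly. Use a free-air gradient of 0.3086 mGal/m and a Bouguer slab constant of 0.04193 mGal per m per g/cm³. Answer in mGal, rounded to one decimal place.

Free-air correction = 0.3086 × 1400.5 = 432.19 mGal
Free-air anomaly = 981517.49 − 981798.86 + (432.19) = 150.82 mGal
Bouguer slab correction = 0.04193 × 3.15 × 1400.5 = 184.98 mGal
Simple Bouguer anomaly = 150.82 − (184.98) = -34.16 mGal
Complete Bouguer anomaly = -34.16 + 1.85 = -32.31 mGal

-32.3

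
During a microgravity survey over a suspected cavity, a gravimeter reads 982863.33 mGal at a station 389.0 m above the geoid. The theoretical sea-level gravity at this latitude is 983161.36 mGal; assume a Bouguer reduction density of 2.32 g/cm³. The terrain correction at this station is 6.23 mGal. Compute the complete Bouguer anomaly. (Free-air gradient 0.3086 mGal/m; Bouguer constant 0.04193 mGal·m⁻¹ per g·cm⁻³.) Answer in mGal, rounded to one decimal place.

-209.6

Free-air correction = 0.3086 × 389.0 = 120.05 mGal
Free-air anomaly = 982863.33 − 983161.36 + (120.05) = -177.98 mGal
Bouguer slab correction = 0.04193 × 2.32 × 389.0 = 37.84 mGal
Simple Bouguer anomaly = -177.98 − (37.84) = -215.82 mGal
Complete Bouguer anomaly = -215.82 + 6.23 = -209.59 mGal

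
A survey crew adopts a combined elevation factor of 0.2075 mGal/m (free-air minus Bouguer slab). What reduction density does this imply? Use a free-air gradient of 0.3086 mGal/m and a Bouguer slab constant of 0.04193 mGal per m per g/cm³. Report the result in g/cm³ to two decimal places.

2.41

0.2075 = 0.3086 − 0.04193 × ρ
ρ = (0.3086 − 0.2075) / 0.04193 = 2.41 g/cm³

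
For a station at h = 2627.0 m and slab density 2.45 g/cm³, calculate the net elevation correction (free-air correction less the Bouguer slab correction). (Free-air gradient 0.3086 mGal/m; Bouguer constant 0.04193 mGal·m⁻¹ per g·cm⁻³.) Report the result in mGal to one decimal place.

Combined gradient = 0.3086 − 0.04193 × 2.45 = 0.2058715 mGal/m
Combined elevation correction = 0.2058715 × 2627.0 = 540.8 mGal

540.8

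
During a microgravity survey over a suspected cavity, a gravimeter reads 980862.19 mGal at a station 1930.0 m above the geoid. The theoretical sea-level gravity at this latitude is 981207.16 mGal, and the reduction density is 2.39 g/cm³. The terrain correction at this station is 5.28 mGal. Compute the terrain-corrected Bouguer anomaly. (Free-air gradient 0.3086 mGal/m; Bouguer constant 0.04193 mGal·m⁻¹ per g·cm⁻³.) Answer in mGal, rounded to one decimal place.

Free-air correction = 0.3086 × 1930.0 = 595.60 mGal
Free-air anomaly = 980862.19 − 981207.16 + (595.60) = 250.63 mGal
Bouguer slab correction = 0.04193 × 2.39 × 1930.0 = 193.41 mGal
Simple Bouguer anomaly = 250.63 − (193.41) = 57.22 mGal
Complete Bouguer anomaly = 57.22 + 5.28 = 62.50 mGal

62.5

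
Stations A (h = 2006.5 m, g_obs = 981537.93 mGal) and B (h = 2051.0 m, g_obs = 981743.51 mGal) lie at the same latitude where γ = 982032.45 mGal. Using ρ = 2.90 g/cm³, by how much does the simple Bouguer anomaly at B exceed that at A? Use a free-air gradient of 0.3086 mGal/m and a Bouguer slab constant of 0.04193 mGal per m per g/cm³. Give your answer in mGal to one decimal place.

213.9

Δg_SB(A) = 981537.93 − 982032.45 + 0.3086×2006.5 − 0.04193×2.90×2006.5 = -119.30 mGal
Δg_SB(B) = 981743.51 − 982032.45 + 0.3086×2051.0 − 0.04193×2.90×2051.0 = 94.60 mGal
Difference = 94.60 − (-119.30) = 213.90 mGal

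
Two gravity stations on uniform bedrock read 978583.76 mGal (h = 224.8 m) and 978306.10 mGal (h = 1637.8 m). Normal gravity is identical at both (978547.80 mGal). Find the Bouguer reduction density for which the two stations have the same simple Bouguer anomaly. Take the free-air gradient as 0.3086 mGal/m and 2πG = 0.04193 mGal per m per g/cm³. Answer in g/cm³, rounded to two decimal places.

2.67

Δg_obs = 978306.10 − 978583.76 = -277.66 mGal over Δh = 1637.8 − 224.8 = 1413.0 m
Equal Bouguer anomalies ⇒ Δg_obs + (0.3086 − 0.04193ρ)·Δh = 0
0.3086 − 0.04193ρ = −Δg_obs/Δh = 0.19650
ρ = (0.3086 − 0.19650) / 0.04193 = 2.67 g/cm³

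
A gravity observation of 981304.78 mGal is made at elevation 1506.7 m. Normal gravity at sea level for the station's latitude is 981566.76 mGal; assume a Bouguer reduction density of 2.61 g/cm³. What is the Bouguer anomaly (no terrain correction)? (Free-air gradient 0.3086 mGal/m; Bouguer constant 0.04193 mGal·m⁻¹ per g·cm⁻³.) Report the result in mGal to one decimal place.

Free-air correction = 0.3086 × 1506.7 = 464.97 mGal
Free-air anomaly = 981304.78 − 981566.76 + (464.97) = 202.99 mGal
Bouguer slab correction = 0.04193 × 2.61 × 1506.7 = 164.89 mGal
Simple Bouguer anomaly = 202.99 − (164.89) = 38.10 mGal

38.1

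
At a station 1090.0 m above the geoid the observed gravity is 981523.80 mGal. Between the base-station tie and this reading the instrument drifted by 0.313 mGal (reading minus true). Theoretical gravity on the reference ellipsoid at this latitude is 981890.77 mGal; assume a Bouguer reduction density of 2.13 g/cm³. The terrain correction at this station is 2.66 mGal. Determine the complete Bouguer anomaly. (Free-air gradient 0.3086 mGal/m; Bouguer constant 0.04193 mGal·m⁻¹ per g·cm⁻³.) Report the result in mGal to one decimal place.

-125.6

Drift-corrected reading = 981523.80 − (0.313) = 981523.487 mGal
Free-air correction = 0.3086 × 1090.0 = 336.37 mGal
Free-air anomaly = 981523.487 − 981890.77 + (336.37) = -30.913 mGal
Bouguer slab correction = 0.04193 × 2.13 × 1090.0 = 97.35 mGal
Simple Bouguer anomaly = -30.913 − (97.35) = -128.263 mGal
Complete Bouguer anomaly = -128.263 + 2.66 = -125.603 mGal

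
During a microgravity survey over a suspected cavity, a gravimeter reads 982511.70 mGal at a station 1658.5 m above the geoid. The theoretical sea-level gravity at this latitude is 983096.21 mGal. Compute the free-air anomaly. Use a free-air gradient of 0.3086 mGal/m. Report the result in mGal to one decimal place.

Free-air correction = 0.3086 × 1658.5 = 511.81 mGal
Free-air anomaly = 982511.70 − 983096.21 + (511.81) = -72.70 mGal

-72.7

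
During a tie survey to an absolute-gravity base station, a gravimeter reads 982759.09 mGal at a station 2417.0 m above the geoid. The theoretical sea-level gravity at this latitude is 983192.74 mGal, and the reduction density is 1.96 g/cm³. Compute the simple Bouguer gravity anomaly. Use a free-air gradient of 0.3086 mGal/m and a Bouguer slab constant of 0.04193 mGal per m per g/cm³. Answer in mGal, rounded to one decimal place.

Free-air correction = 0.3086 × 2417.0 = 745.89 mGal
Free-air anomaly = 982759.09 − 983192.74 + (745.89) = 312.24 mGal
Bouguer slab correction = 0.04193 × 1.96 × 2417.0 = 198.64 mGal
Simple Bouguer anomaly = 312.24 − (198.64) = 113.60 mGal

113.6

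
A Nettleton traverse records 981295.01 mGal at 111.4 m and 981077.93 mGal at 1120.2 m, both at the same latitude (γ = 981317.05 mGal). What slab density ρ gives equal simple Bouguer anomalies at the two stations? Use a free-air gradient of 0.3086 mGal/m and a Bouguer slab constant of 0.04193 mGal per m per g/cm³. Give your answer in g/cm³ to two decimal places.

2.23

Δg_obs = 981077.93 − 981295.01 = -217.08 mGal over Δh = 1120.2 − 111.4 = 1008.8 m
Equal Bouguer anomalies ⇒ Δg_obs + (0.3086 − 0.04193ρ)·Δh = 0
0.3086 − 0.04193ρ = −Δg_obs/Δh = 0.21519
ρ = (0.3086 − 0.21519) / 0.04193 = 2.23 g/cm³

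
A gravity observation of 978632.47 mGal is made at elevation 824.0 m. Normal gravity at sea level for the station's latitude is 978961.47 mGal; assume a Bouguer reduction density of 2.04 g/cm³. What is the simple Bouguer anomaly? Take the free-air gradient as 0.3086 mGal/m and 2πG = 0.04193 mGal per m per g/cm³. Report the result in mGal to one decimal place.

-145.2

Free-air correction = 0.3086 × 824.0 = 254.29 mGal
Free-air anomaly = 978632.47 − 978961.47 + (254.29) = -74.71 mGal
Bouguer slab correction = 0.04193 × 2.04 × 824.0 = 70.48 mGal
Simple Bouguer anomaly = -74.71 − (70.48) = -145.19 mGal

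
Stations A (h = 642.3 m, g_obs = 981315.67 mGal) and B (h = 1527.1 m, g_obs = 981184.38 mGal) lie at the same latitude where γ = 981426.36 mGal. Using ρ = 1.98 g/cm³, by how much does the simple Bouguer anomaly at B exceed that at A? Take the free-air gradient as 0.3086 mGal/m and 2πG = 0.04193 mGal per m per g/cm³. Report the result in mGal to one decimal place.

68.3

Δg_SB(A) = 981315.67 − 981426.36 + 0.3086×642.3 − 0.04193×1.98×642.3 = 34.20 mGal
Δg_SB(B) = 981184.38 − 981426.36 + 0.3086×1527.1 − 0.04193×1.98×1527.1 = 102.50 mGal
Difference = 102.50 − (34.20) = 68.30 mGal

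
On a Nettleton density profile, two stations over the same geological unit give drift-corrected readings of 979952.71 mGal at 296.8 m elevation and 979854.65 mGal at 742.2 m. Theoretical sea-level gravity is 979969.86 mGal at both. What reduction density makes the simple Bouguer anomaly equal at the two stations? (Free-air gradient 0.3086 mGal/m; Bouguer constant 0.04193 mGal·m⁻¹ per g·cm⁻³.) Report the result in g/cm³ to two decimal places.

Δg_obs = 979854.65 − 979952.71 = -98.06 mGal over Δh = 742.2 − 296.8 = 445.4 m
Equal Bouguer anomalies ⇒ Δg_obs + (0.3086 − 0.04193ρ)·Δh = 0
0.3086 − 0.04193ρ = −Δg_obs/Δh = 0.22016
ρ = (0.3086 − 0.22016) / 0.04193 = 2.11 g/cm³

2.11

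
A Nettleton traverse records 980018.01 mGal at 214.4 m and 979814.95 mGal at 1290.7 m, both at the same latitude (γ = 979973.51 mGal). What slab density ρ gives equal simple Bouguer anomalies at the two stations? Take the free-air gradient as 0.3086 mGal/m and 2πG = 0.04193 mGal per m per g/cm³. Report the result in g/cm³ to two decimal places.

Δg_obs = 979814.95 − 980018.01 = -203.06 mGal over Δh = 1290.7 − 214.4 = 1076.3 m
Equal Bouguer anomalies ⇒ Δg_obs + (0.3086 − 0.04193ρ)·Δh = 0
0.3086 − 0.04193ρ = −Δg_obs/Δh = 0.18866
ρ = (0.3086 − 0.18866) / 0.04193 = 2.86 g/cm³

2.86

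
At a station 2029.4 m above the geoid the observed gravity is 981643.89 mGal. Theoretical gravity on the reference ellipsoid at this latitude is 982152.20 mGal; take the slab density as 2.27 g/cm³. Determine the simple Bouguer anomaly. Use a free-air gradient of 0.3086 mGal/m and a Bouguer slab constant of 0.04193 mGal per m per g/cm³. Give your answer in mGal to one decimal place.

-75.2

Free-air correction = 0.3086 × 2029.4 = 626.27 mGal
Free-air anomaly = 981643.89 − 982152.20 + (626.27) = 117.96 mGal
Bouguer slab correction = 0.04193 × 2.27 × 2029.4 = 193.16 mGal
Simple Bouguer anomaly = 117.96 − (193.16) = -75.20 mGal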